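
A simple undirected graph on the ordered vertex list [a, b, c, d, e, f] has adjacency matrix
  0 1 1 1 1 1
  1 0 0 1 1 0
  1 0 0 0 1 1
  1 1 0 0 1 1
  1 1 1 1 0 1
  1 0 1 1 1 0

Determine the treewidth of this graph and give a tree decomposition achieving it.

Every bag has size at most 4, so the width is 4 − 1 = 3 and tw(G) ≤ 3. For the lower bound, the 4 vertices {a, d, e, f} are pairwise adjacent, and any tree decomposition puts a clique entirely inside one bag — forcing width ≥ 3. The upper and lower bounds meet at 3, so that is the treewidth.

Treewidth 3.
One optimal decomposition is:
Bags: B1 = {a, c, e, f}  B2 = {a, d, e, f}  B3 = {a, b, d, e}
Tree: B1–B2, B2–B3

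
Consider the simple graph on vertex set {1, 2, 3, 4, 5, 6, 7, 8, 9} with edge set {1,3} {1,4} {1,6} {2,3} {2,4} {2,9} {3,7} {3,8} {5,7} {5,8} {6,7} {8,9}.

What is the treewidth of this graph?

3

A width-3 tree decomposition is:
Bags: B1 = {2, 5, 8, 9}  B2 = {2, 3, 5, 8}  B3 = {2, 3, 5, 7}  B4 = {2, 3, 4, 7}  B5 = {1, 3, 4, 7}  B6 = {1, 4, 6, 7}
Tree: B1–B2, B2–B3, B3–B4, B4–B5, B5–B6
The largest bag has 4 vertices, giving width 3; this decomposition certifies tw(G) ≤ 3. For the lower bound: the 4 vertex sets {5,8,9}, {2}, {3}, {1,4,6,7} are disjoint, each induces a connected subgraph, and every pair is joined by at least one edge of G. Contracting each set to a single vertex therefore yields K_{4} as a minor, and since treewidth is minor-monotone, tw(G) ≥ tw(K_{4}) = 3. Hence tw(G) = 3 exactly.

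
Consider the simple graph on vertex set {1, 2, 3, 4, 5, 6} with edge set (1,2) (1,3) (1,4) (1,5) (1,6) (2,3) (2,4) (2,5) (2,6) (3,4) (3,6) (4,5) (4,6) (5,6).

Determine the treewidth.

4

A width-4 tree decomposition is:
Bags: B1 = {1, 2, 3, 4, 6}  B2 = {1, 2, 4, 5, 6}
Tree: B1–B2
The largest bag has 5 vertices, giving width 4; this decomposition certifies tw(G) ≤ 4. On the other hand G contains the 5-clique {1, 2, 3, 4, 6}. A clique must lie in a single bag of any decomposition, so no decomposition can have width below 4. Hence tw(G) = 4 exactly.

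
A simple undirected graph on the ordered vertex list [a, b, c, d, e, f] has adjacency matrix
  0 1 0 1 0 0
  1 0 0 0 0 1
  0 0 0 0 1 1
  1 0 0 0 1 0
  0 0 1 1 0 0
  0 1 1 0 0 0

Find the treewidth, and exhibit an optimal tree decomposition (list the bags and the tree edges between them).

Treewidth 2.
One such decomposition:
Bags: B1 = {b, c, f}  B2 = {b, c, e}  B3 = {b, d, e}  B4 = {a, b, d}
Tree: B1–B2, B2–B3, B3–B4

Each bag holds 3 vertices, so the decomposition has width 2, which upper-bounds the treewidth. The edges b–f–c–e–d–a–b form a cycle, so G is not a tree and its treewidth is at least 2. Combining the bounds, tw(G) = 2.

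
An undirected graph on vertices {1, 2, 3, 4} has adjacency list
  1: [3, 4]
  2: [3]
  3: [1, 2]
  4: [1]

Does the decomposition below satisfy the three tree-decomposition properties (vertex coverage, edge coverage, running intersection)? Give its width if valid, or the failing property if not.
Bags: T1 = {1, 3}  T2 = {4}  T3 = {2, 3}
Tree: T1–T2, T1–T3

A tree decomposition must satisfy three properties: every vertex lies in some bag; for every edge, both endpoints lie together in some bag; and for every vertex, the bags containing it form a connected subtree. Here edge (1,4) lies in no bag, so the decomposition is invalid.

No — edge (1,4) lies in no bag.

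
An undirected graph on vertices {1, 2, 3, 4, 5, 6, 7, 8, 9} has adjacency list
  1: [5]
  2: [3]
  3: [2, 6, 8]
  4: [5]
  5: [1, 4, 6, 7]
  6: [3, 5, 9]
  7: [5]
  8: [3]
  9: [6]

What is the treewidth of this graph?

1

A width-1 tree decomposition is:
Bags: B1 = {3, 6}  B2 = {5, 6}  B3 = {5, 7}  B4 = {6, 9}  B5 = {4, 5}  B6 = {2, 3}  B7 = {3, 8}  B8 = {1, 5}
Tree: B1–B2, B2–B3, B1–B4, B3–B5, B1–B6, B1–B7, B2–B8
Every bag has size at most 2, so the width is 2 − 1 = 1 and tw(G) ≤ 1. G has an edge, so its treewidth is at least 1. Combining the bounds, tw(G) = 1.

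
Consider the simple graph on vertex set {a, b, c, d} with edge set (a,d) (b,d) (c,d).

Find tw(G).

A width-1 tree decomposition is:
Bags: B1 = {a, d}  B2 = {c, d}  B3 = {b, d}
Tree: B1–B2, B1–B3
Each bag holds 2 vertices, so the decomposition has width 1, which upper-bounds the treewidth. G has an edge, so its treewidth is at least 1. Therefore the treewidth is 1.

1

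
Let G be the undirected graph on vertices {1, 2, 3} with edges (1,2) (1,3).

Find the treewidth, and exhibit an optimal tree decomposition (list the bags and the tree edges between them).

Treewidth 1.
One such decomposition:
Bags: B1 = {1, 2}  B2 = {1, 3}
Tree: B1–B2

The largest bag has 2 vertices, giving width 1; this decomposition certifies tw(G) ≤ 1. G has an edge, so its treewidth is at least 1. The upper and lower bounds meet at 1, so that is the treewidth.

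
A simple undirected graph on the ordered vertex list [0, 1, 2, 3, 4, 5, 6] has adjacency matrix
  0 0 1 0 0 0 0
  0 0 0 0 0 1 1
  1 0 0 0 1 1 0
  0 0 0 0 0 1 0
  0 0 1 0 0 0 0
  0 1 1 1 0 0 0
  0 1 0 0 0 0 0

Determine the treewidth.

A width-1 tree decomposition is:
Bags: B1 = {2, 5}  B2 = {2, 4}  B3 = {1, 5}  B4 = {0, 2}  B5 = {3, 5}  B6 = {1, 6}
Tree: B1–B2, B1–B3, B1–B4, B3–B5, B3–B6
Every bag has size at most 2, so the width is 2 − 1 = 1 and tw(G) ≤ 1. Any graph with an edge has treewidth ≥ 1, and G has the edge 2–5. Hence tw(G) = 1 exactly.

1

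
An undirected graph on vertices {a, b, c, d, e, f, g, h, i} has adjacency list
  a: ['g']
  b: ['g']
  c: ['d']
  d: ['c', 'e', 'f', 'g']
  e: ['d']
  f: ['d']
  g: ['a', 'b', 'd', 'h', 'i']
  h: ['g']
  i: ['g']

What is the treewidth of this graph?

A width-1 tree decomposition is:
Bags: B1 = {g, h}  B2 = {b, g}  B3 = {a, g}  B4 = {d, g}  B5 = {d, e}  B6 = {g, i}  B7 = {c, d}  B8 = {d, f}
Tree: B1–B2, B2–B3, B2–B4, B4–B5, B1–B6, B4–B7, B4–B8
Every bag has size at most 2, so the width is 2 − 1 = 1 and tw(G) ≤ 1. Since G has at least one edge (e.g. g–h), it is not an edgeless graph, so tw(G) ≥ 1. The upper and lower bounds meet at 1, so that is the treewidth.

1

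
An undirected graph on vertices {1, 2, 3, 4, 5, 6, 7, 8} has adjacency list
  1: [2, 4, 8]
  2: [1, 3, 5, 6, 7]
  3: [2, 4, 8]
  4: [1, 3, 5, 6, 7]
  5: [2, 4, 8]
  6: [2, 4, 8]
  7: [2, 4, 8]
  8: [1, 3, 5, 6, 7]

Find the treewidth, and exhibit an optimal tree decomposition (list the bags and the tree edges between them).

Every bag has size at most 4, so the width is 4 − 1 = 3 and tw(G) ≤ 3. For the lower bound: the 4 vertex sets {3,8}, {1,2}, {4}, {6} are disjoint, each induces a connected subgraph, and every pair is joined by at least one edge of G. Contracting each set to a single vertex therefore yields K_{4} as a minor, and since treewidth is minor-monotone, tw(G) ≥ tw(K_{4}) = 3. Hence tw(G) = 3 exactly.

Treewidth 3.
One optimal decomposition is:
Bags: B1 = {2, 3, 4, 8}  B2 = {1, 2, 4, 8}  B3 = {2, 4, 6, 8}  B4 = {2, 4, 5, 8}  B5 = {2, 4, 7, 8}
Tree: B1–B2, B2–B3, B3–B4, B4–B5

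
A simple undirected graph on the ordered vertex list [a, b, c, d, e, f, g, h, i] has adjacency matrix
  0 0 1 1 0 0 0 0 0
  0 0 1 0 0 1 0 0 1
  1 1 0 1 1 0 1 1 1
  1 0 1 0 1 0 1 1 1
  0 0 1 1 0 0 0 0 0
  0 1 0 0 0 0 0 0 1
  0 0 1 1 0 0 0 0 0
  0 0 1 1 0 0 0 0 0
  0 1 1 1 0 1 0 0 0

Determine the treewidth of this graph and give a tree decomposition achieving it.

Treewidth 2.
One such decomposition:
Bags: B1 = {c, d, i}  B2 = {b, c, i}  B3 = {c, d, g}  B4 = {b, f, i}  B5 = {c, d, h}  B6 = {a, c, d}  B7 = {c, d, e}
Tree: B1–B2, B1–B3, B2–B4, B3–B5, B3–B6, B3–B7

Each bag holds 3 vertices, so the decomposition has width 2, which upper-bounds the treewidth. For the lower bound, the 3 vertices {c, d, g} are pairwise adjacent, and any tree decomposition puts a clique entirely inside one bag — forcing width ≥ 2. Therefore the treewidth is 2.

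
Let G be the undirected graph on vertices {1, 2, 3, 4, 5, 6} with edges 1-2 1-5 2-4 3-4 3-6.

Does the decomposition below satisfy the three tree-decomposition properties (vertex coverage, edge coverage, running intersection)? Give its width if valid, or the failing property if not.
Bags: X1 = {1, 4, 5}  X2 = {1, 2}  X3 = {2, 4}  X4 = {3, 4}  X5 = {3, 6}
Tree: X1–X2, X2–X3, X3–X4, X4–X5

No — bags containing vertex 4 are not connected in the tree.

A tree decomposition must satisfy three properties: every vertex lies in some bag; for every edge, both endpoints lie together in some bag; and for every vertex, the bags containing it form a connected subtree. Here bags containing vertex 4 are not connected in the tree, so the decomposition is invalid.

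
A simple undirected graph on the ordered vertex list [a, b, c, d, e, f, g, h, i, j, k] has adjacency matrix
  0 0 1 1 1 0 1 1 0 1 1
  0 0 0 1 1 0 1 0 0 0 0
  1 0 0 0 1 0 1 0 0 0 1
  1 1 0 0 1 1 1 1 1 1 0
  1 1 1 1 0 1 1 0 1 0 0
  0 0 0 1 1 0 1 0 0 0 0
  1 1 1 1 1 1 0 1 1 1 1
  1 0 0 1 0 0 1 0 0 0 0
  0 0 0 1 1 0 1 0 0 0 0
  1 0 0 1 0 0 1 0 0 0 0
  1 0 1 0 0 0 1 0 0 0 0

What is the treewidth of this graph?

3

A width-3 tree decomposition is:
Bags: B1 = {a, d, g, j}  B2 = {a, d, g, h}  B3 = {a, d, e, g}  B4 = {a, c, e, g}  B5 = {b, d, e, g}  B6 = {d, e, f, g}  B7 = {d, e, g, i}  B8 = {a, c, g, k}
Tree: B1–B2, B1–B3, B3–B4, B3–B5, B5–B6, B5–B7, B4–B8
Every bag has size at most 4, so the width is 4 − 1 = 3 and tw(G) ≤ 3. For the lower bound, the 4 vertices {a, d, g, j} are pairwise adjacent, and any tree decomposition puts a clique entirely inside one bag — forcing width ≥ 3. Therefore the treewidth is 3.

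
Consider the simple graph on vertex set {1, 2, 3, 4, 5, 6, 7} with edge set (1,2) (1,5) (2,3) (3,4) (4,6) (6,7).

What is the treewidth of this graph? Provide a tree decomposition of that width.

Treewidth 1.
Bags: B1 = {6, 7}  B2 = {4, 6}  B3 = {3, 4}  B4 = {2, 3}  B5 = {1, 2}  B6 = {1, 5}
Tree: B1–B2, B2–B3, B3–B4, B4–B5, B5–B6

Each bag holds 2 vertices, so the decomposition has width 1, which upper-bounds the treewidth. Since G has at least one edge (e.g. 7–6), it is not an edgeless graph, so tw(G) ≥ 1. Combining the bounds, tw(G) = 1.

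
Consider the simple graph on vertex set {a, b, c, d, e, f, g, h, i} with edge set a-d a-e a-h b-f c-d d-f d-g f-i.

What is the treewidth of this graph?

A width-1 tree decomposition is:
Bags: B1 = {d, f}  B2 = {a, d}  B3 = {f, i}  B4 = {b, f}  B5 = {d, g}  B6 = {a, e}  B7 = {a, h}  B8 = {c, d}
Tree: B1–B2, B1–B3, B3–B4, B1–B5, B2–B6, B6–B7, B1–B8
Every bag has size at most 2, so the width is 2 − 1 = 1 and tw(G) ≤ 1. Any graph with an edge has treewidth ≥ 1, and G has the edge f–d. Hence tw(G) = 1 exactly.

1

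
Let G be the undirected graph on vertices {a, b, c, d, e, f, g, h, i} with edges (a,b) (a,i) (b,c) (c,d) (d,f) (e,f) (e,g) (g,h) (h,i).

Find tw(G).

2

A width-2 tree decomposition is:
Bags: B1 = {a, h, i}  B2 = {a, g, h}  B3 = {a, e, g}  B4 = {a, e, f}  B5 = {a, d, f}  B6 = {a, c, d}  B7 = {a, b, c}
Tree: B1–B2, B2–B3, B3–B4, B4–B5, B5–B6, B6–B7
Every bag has size at most 3, so the width is 3 − 1 = 2 and tw(G) ≤ 2. Since a–i–h–g–e–f–d–c–b–a is a cycle in G, G is not acyclic. Forests are exactly the graphs of treewidth ≤ 1, so tw(G) ≥ 2. Hence tw(G) = 2 exactly.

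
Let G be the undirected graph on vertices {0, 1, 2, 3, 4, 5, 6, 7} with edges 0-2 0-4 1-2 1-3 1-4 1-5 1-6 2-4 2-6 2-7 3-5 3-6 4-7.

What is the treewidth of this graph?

A width-2 tree decomposition is:
Bags: B1 = {1, 2, 4}  B2 = {1, 2, 6}  B3 = {0, 2, 4}  B4 = {2, 4, 7}  B5 = {1, 3, 6}  B6 = {1, 3, 5}
Tree: B1–B2, B1–B3, B3–B4, B2–B5, B5–B6
The largest bag has 3 vertices, giving width 2; this decomposition certifies tw(G) ≤ 2. For the lower bound, the 3 vertices {0, 2, 4} are pairwise adjacent, and any tree decomposition puts a clique entirely inside one bag — forcing width ≥ 2. Hence tw(G) = 2 exactly.

2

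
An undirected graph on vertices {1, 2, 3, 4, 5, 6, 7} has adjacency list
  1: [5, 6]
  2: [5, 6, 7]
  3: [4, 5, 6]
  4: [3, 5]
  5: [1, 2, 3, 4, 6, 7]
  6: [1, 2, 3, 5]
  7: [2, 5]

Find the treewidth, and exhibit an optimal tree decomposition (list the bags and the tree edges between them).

Each bag holds 3 vertices, so the decomposition has width 2, which upper-bounds the treewidth. On the other hand G contains the 3-clique {3, 4, 5}. A clique must lie in a single bag of any decomposition, so no decomposition can have width below 2. Combining the bounds, tw(G) = 2.

Treewidth 2.
Bags: B1 = {3, 5, 6}  B2 = {1, 5, 6}  B3 = {2, 5, 6}  B4 = {3, 4, 5}  B5 = {2, 5, 7}
Tree: B1–B2, B2–B3, B1–B4, B3–B5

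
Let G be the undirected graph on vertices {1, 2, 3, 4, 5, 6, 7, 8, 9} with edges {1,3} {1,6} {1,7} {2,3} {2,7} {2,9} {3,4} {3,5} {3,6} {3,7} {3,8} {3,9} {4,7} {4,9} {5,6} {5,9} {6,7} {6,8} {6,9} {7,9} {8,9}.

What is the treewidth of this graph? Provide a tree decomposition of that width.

Each bag holds 4 vertices, so the decomposition has width 3, which upper-bounds the treewidth. On the other hand G contains the 4-clique {1, 3, 6, 7}. A clique must lie in a single bag of any decomposition, so no decomposition can have width below 3. Hence tw(G) = 3 exactly.

Treewidth 3.
One optimal decomposition is:
Bags: B1 = {3, 5, 6, 9}  B2 = {3, 6, 7, 9}  B3 = {2, 3, 7, 9}  B4 = {1, 3, 6, 7}  B5 = {3, 4, 7, 9}  B6 = {3, 6, 8, 9}
Tree: B1–B2, B2–B3, B2–B4, B3–B5, B1–B6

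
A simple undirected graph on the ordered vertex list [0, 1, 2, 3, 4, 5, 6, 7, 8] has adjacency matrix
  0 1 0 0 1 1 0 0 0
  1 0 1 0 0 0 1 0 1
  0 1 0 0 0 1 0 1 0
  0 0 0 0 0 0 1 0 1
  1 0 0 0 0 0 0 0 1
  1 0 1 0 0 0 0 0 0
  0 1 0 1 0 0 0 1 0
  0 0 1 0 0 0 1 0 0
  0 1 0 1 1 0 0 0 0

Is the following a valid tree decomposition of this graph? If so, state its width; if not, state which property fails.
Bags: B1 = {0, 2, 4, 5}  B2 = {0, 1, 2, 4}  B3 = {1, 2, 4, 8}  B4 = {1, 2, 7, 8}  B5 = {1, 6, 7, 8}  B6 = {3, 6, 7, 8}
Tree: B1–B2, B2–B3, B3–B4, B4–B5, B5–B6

Vertex coverage: the bags together contain {0, 1, 2, 3, 4, 5, 6, 7, 8}, the full vertex set. Edge coverage: each edge of G has both endpoints in at least one bag. Running intersection: for every vertex, the bags containing it form a connected subtree. All three properties hold, so this is a valid tree decomposition of width max|bag| − 1 = 3, and hence tw(G) ≤ 3.

Yes; width 3.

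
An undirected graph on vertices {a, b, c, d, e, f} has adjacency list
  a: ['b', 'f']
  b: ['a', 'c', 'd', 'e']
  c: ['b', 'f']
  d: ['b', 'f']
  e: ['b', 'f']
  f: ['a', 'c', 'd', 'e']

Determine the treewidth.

2

A width-2 tree decomposition is:
Bags: B1 = {a, b, f}  B2 = {b, c, f}  B3 = {b, d, f}  B4 = {b, e, f}
Tree: B1–B2, B2–B3, B3–B4
Every bag has size at most 3, so the width is 3 − 1 = 2 and tw(G) ≤ 2. For the lower bound, G contains the cycle f–a–b–c–f, so G is not a forest; only forests have treewidth ≤ 1, hence tw(G) ≥ 2. Combining the bounds, tw(G) = 2.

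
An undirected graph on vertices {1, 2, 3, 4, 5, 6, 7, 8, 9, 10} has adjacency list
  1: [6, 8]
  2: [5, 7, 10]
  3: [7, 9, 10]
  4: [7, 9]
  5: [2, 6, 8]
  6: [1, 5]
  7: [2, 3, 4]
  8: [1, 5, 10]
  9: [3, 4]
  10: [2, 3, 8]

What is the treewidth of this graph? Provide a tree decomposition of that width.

Every bag has size at most 3, so the width is 3 − 1 = 2 and tw(G) ≤ 2. The edges 4–9–3–7–4 form a cycle, so G is not a tree and its treewidth is at least 2. Therefore the treewidth is 2.

Treewidth 2.
One such decomposition:
Bags: B1 = {4, 7, 9}  B2 = {3, 7, 9}  B3 = {2, 3, 7}  B4 = {2, 3, 10}  B5 = {2, 5, 10}  B6 = {5, 8, 10}  B7 = {5, 6, 8}  B8 = {1, 6, 8}
Tree: B1–B2, B2–B3, B3–B4, B4–B5, B5–B6, B6–B7, B7–B8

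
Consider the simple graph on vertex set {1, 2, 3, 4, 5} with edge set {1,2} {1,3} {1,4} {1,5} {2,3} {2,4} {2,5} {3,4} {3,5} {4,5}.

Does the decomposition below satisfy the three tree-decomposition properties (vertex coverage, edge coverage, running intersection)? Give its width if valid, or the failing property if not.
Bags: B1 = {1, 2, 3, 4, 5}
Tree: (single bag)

Yes; width 4.

Checking the three conditions: (i) the bags cover all of {1, 2, 3, 4, 5}; (ii) for each edge, some bag contains both endpoints; (iii) the bags containing any fixed vertex form a subtree. All hold, so the decomposition is valid with width 5 − 1 = 4.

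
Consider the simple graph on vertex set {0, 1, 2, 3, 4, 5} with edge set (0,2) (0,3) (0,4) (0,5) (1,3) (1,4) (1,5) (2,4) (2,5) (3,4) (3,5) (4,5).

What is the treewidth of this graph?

A width-3 tree decomposition is:
Bags: B1 = {0, 2, 4, 5}  B2 = {0, 3, 4, 5}  B3 = {1, 3, 4, 5}
Tree: B1–B2, B2–B3
The largest bag has 4 vertices, giving width 3; this decomposition certifies tw(G) ≤ 3. For the lower bound, the 4 vertices {0, 2, 4, 5} are pairwise adjacent, and any tree decomposition puts a clique entirely inside one bag — forcing width ≥ 3. The upper and lower bounds meet at 3, so that is the treewidth.

3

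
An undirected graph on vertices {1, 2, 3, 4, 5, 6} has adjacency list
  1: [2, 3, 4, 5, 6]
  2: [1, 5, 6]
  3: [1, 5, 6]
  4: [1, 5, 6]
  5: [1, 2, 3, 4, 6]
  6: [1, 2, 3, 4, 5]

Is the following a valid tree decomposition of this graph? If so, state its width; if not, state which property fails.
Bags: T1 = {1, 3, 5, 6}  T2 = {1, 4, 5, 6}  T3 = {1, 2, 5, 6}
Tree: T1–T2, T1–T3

Vertex coverage: the bags together contain {1, 2, 3, 4, 5, 6}, the full vertex set. Edge coverage: each edge of G has both endpoints in at least one bag. Running intersection: for every vertex, the bags containing it form a connected subtree. All three properties hold, so this is a valid tree decomposition of width max|bag| − 1 = 3, and hence tw(G) ≤ 3.

Yes; width 3.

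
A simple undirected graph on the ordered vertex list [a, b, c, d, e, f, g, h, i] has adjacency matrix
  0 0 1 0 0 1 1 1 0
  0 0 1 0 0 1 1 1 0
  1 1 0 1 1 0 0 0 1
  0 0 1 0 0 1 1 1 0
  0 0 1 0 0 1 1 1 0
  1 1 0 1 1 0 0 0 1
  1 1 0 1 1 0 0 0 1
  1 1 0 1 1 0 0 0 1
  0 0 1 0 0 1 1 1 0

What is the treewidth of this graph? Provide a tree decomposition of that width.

The largest bag has 5 vertices, giving width 4; this decomposition certifies tw(G) ≤ 4. For the lower bound: the 5 vertex sets {g,i}, {e,h}, {d,f}, {c}, {a} are disjoint, each induces a connected subgraph, and every pair is joined by at least one edge of G. Contracting each set to a single vertex therefore yields K_{5} as a minor, and since treewidth is minor-monotone, tw(G) ≥ tw(K_{5}) = 4. Combining the bounds, tw(G) = 4.

Treewidth 4.
Bags: B1 = {c, f, g, h, i}  B2 = {c, e, f, g, h}  B3 = {c, d, f, g, h}  B4 = {a, c, f, g, h}  B5 = {b, c, f, g, h}
Tree: B1–B2, B2–B3, B3–B4, B4–B5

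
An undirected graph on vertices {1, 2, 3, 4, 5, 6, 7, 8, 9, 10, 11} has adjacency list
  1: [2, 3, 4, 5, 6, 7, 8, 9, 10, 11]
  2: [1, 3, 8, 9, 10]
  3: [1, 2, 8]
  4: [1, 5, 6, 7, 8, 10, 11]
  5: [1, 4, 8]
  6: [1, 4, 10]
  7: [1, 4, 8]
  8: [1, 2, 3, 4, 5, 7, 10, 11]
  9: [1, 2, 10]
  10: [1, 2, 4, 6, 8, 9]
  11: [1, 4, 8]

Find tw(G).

A width-3 tree decomposition is:
Bags: B1 = {1, 2, 8, 10}  B2 = {1, 4, 8, 10}  B3 = {1, 4, 6, 10}  B4 = {1, 2, 9, 10}  B5 = {1, 4, 8, 11}  B6 = {1, 2, 3, 8}  B7 = {1, 4, 7, 8}  B8 = {1, 4, 5, 8}
Tree: B1–B2, B2–B3, B1–B4, B2–B5, B1–B6, B5–B7, B5–B8
The largest bag has 4 vertices, giving width 3; this decomposition certifies tw(G) ≤ 3. On the other hand G contains the 4-clique {1, 2, 8, 10}. A clique must lie in a single bag of any decomposition, so no decomposition can have width below 3. Hence tw(G) = 3 exactly.

3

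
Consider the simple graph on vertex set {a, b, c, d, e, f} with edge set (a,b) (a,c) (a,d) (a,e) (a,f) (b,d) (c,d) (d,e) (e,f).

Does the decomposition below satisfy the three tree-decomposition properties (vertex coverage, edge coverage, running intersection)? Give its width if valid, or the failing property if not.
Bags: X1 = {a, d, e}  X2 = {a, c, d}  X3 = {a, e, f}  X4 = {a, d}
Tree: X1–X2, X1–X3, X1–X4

A tree decomposition must satisfy three properties: every vertex lies in some bag; for every edge, both endpoints lie together in some bag; and for every vertex, the bags containing it form a connected subtree. Here vertex b appears in no bag, so the decomposition is invalid.

No — vertex b appears in no bag.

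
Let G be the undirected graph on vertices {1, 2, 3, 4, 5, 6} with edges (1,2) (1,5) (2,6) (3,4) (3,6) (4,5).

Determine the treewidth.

A width-2 tree decomposition is:
Bags: B1 = {3, 4, 6}  B2 = {2, 4, 6}  B3 = {1, 2, 4}  B4 = {1, 4, 5}
Tree: B1–B2, B2–B3, B3–B4
Every bag has size at most 3, so the width is 3 − 1 = 2 and tw(G) ≤ 2. The edges 4–3–6–2–1–5–4 form a cycle, so G is not a tree and its treewidth is at least 2. Hence tw(G) = 2 exactly.

2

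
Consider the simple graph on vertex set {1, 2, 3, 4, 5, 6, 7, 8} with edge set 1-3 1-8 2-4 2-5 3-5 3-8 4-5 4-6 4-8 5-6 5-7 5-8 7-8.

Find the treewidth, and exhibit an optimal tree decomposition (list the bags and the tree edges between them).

Each bag holds 3 vertices, so the decomposition has width 2, which upper-bounds the treewidth. On the other hand G contains the 3-clique {1, 3, 8}. A clique must lie in a single bag of any decomposition, so no decomposition can have width below 2. Hence tw(G) = 2 exactly.

Treewidth 2.
One such decomposition:
Bags: B1 = {1, 3, 8}  B2 = {3, 5, 8}  B3 = {4, 5, 8}  B4 = {5, 7, 8}  B5 = {4, 5, 6}  B6 = {2, 4, 5}
Tree: B1–B2, B2–B3, B2–B4, B3–B5, B3–B6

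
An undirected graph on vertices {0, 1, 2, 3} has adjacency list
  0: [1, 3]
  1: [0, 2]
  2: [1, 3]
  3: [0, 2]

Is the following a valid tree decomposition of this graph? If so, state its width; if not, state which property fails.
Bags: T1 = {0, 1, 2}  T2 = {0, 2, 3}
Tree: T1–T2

Every vertex of G appears in some bag (union = {0, 1, 2, 3}); every edge is covered by a bag; and for each vertex v the set of bags containing v is connected in the bag tree. The decomposition is therefore valid. The largest bag has 3 vertices, so the width is 2.

Yes; width 2.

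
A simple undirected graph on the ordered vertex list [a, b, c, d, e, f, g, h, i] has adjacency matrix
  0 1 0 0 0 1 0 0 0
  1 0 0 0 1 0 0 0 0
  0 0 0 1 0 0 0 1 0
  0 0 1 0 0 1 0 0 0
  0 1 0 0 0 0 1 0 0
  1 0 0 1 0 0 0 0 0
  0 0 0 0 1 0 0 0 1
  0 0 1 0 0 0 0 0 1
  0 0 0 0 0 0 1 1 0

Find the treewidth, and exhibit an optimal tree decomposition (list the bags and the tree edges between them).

Treewidth 2.
One such decomposition:
Bags: B1 = {a, d, f}  B2 = {a, b, d}  B3 = {b, d, e}  B4 = {d, e, g}  B5 = {d, g, i}  B6 = {d, h, i}  B7 = {c, d, h}
Tree: B1–B2, B2–B3, B3–B4, B4–B5, B5–B6, B6–B7

Each bag holds 3 vertices, so the decomposition has width 2, which upper-bounds the treewidth. The edges d–f–a–b–e–g–i–h–c–d form a cycle, so G is not a tree and its treewidth is at least 2. The upper and lower bounds meet at 2, so that is the treewidth.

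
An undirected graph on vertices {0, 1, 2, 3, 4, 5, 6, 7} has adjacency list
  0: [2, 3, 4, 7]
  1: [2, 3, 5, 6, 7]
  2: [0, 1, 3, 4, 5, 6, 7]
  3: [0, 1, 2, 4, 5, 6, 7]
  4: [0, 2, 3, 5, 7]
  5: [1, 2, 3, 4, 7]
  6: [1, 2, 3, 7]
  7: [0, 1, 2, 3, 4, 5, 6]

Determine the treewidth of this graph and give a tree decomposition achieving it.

Treewidth 4.
One such decomposition:
Bags: B1 = {2, 3, 4, 5, 7}  B2 = {1, 2, 3, 5, 7}  B3 = {0, 2, 3, 4, 7}  B4 = {1, 2, 3, 6, 7}
Tree: B1–B2, B1–B3, B2–B4

Each bag holds 5 vertices, so the decomposition has width 4, which upper-bounds the treewidth. Conversely, {0, 2, 3, 4, 7} is a clique of size 5, and the vertices of any clique must share a bag in every tree decomposition; so some bag has ≥ 5 vertices and tw(G) ≥ 4. The upper and lower bounds meet at 4, so that is the treewidth.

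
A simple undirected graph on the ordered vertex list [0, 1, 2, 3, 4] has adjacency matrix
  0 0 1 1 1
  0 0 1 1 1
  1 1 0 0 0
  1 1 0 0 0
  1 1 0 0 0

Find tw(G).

A width-2 tree decomposition is:
Bags: B1 = {0, 1, 4}  B2 = {0, 1, 3}  B3 = {0, 1, 2}
Tree: B1–B2, B2–B3
Every bag has size at most 3, so the width is 3 − 1 = 2 and tw(G) ≤ 2. Since 1–4–0–3–1 is a cycle in G, G is not acyclic. Forests are exactly the graphs of treewidth ≤ 1, so tw(G) ≥ 2. Hence tw(G) = 2 exactly.

2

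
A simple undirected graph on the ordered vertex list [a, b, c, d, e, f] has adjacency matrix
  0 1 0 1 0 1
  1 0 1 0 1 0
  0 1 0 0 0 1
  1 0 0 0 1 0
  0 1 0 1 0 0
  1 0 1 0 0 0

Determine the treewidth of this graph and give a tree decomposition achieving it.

Treewidth 2.
One optimal decomposition is:
Bags: B1 = {b, d, e}  B2 = {a, b, d}  B3 = {a, b, c}  B4 = {a, c, f}
Tree: B1–B2, B2–B3, B3–B4

Every bag has size at most 3, so the width is 3 − 1 = 2 and tw(G) ≤ 2. The edges e–d–a–b–e form a cycle, so G is not a tree and its treewidth is at least 2. Hence tw(G) = 2 exactly.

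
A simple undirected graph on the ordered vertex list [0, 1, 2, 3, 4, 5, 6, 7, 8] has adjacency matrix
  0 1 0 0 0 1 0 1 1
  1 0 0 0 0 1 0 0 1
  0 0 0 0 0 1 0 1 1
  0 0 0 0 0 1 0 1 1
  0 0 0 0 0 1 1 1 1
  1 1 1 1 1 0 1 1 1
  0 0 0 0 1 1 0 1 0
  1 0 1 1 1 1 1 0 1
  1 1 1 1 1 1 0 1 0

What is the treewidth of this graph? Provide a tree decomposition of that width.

The largest bag has 4 vertices, giving width 3; this decomposition certifies tw(G) ≤ 3. Conversely, {0, 1, 5, 8} is a clique of size 4, and the vertices of any clique must share a bag in every tree decomposition; so some bag has ≥ 4 vertices and tw(G) ≥ 3. The upper and lower bounds meet at 3, so that is the treewidth.

Treewidth 3.
Bags: B1 = {0, 5, 7, 8}  B2 = {0, 1, 5, 8}  B3 = {2, 5, 7, 8}  B4 = {3, 5, 7, 8}  B5 = {4, 5, 7, 8}  B6 = {4, 5, 6, 7}
Tree: B1–B2, B1–B3, B3–B4, B3–B5, B5–B6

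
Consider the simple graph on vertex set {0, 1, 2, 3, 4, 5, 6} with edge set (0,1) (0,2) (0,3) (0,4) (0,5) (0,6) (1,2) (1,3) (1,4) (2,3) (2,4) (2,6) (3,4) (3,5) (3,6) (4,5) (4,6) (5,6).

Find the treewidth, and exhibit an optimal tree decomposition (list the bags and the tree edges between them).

Treewidth 4.
Bags: B1 = {0, 3, 4, 5, 6}  B2 = {0, 2, 3, 4, 6}  B3 = {0, 1, 2, 3, 4}
Tree: B1–B2, B2–B3

Every bag has size at most 5, so the width is 5 − 1 = 4 and tw(G) ≤ 4. Conversely, {0, 1, 2, 3, 4} is a clique of size 5, and the vertices of any clique must share a bag in every tree decomposition; so some bag has ≥ 5 vertices and tw(G) ≥ 4. The upper and lower bounds meet at 4, so that is the treewidth.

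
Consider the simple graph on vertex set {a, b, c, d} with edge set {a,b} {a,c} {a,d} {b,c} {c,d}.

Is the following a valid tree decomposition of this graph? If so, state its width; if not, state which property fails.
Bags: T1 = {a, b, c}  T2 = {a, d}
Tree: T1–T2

A tree decomposition must satisfy three properties: every vertex lies in some bag; for every edge, both endpoints lie together in some bag; and for every vertex, the bags containing it form a connected subtree. Here edge (c,d) lies in no bag, so the decomposition is invalid.

No — edge (c,d) lies in no bag.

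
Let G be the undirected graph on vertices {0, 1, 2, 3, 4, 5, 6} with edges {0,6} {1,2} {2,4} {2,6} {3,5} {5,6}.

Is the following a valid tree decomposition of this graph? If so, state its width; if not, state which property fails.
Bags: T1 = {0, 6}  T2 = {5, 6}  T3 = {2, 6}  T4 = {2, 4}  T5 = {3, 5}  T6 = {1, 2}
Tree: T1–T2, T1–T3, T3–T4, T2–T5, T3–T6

Yes; width 1.

Vertex coverage: the bags together contain {0, 1, 2, 3, 4, 5, 6}, the full vertex set. Edge coverage: each edge of G has both endpoints in at least one bag. Running intersection: for every vertex, the bags containing it form a connected subtree. All three properties hold, so this is a valid tree decomposition of width max|bag| − 1 = 1, and hence tw(G) ≤ 1.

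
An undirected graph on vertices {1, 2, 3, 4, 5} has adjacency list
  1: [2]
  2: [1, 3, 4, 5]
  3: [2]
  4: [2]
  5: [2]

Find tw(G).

A width-1 tree decomposition is:
Bags: B1 = {2, 5}  B2 = {2, 4}  B3 = {1, 2}  B4 = {2, 3}
Tree: B1–B2, B2–B3, B3–B4
The largest bag has 2 vertices, giving width 1; this decomposition certifies tw(G) ≤ 1. Any graph with an edge has treewidth ≥ 1, and G has the edge 2–5. Therefore the treewidth is 1.

1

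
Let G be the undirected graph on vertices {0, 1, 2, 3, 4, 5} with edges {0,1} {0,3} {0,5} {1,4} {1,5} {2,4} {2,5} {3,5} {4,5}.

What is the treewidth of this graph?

A width-2 tree decomposition is:
Bags: B1 = {1, 4, 5}  B2 = {0, 1, 5}  B3 = {0, 3, 5}  B4 = {2, 4, 5}
Tree: B1–B2, B2–B3, B1–B4
Every bag has size at most 3, so the width is 3 − 1 = 2 and tw(G) ≤ 2. On the other hand G contains the 3-clique {0, 1, 5}. A clique must lie in a single bag of any decomposition, so no decomposition can have width below 2. Therefore the treewidth is 2.

2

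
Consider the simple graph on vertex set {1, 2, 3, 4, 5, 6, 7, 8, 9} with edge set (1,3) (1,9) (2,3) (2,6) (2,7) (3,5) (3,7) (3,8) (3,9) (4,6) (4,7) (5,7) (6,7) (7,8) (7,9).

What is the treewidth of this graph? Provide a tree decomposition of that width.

Treewidth 2.
Bags: B1 = {2, 6, 7}  B2 = {2, 3, 7}  B3 = {4, 6, 7}  B4 = {3, 7, 9}  B5 = {3, 7, 8}  B6 = {3, 5, 7}  B7 = {1, 3, 9}
Tree: B1–B2, B1–B3, B2–B4, B4–B5, B4–B6, B4–B7

Every bag has size at most 3, so the width is 3 − 1 = 2 and tw(G) ≤ 2. Conversely, {1, 3, 9} is a clique of size 3, and the vertices of any clique must share a bag in every tree decomposition; so some bag has ≥ 3 vertices and tw(G) ≥ 2. Combining the bounds, tw(G) = 2.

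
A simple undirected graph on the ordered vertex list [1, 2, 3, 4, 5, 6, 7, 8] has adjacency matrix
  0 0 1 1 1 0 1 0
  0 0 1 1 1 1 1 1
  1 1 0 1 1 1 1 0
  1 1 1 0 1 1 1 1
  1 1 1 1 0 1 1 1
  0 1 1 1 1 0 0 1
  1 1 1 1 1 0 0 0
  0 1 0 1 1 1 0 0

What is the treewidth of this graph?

4

A width-4 tree decomposition is:
Bags: B1 = {2, 3, 4, 5, 6}  B2 = {2, 4, 5, 6, 8}  B3 = {2, 3, 4, 5, 7}  B4 = {1, 3, 4, 5, 7}
Tree: B1–B2, B1–B3, B3–B4
Each bag holds 5 vertices, so the decomposition has width 4, which upper-bounds the treewidth. For the lower bound, the 5 vertices {1, 3, 4, 5, 7} are pairwise adjacent, and any tree decomposition puts a clique entirely inside one bag — forcing width ≥ 4. Hence tw(G) = 4 exactly.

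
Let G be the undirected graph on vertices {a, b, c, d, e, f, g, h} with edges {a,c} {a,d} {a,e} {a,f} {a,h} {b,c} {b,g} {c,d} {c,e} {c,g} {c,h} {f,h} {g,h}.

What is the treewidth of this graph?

2

A width-2 tree decomposition is:
Bags: B1 = {c, g, h}  B2 = {a, c, h}  B3 = {b, c, g}  B4 = {a, c, e}  B5 = {a, c, d}  B6 = {a, f, h}
Tree: B1–B2, B1–B3, B2–B4, B4–B5, B2–B6
Every bag has size at most 3, so the width is 3 − 1 = 2 and tw(G) ≤ 2. For the lower bound, the 3 vertices {c, g, h} are pairwise adjacent, and any tree decomposition puts a clique entirely inside one bag — forcing width ≥ 2. Therefore the treewidth is 2.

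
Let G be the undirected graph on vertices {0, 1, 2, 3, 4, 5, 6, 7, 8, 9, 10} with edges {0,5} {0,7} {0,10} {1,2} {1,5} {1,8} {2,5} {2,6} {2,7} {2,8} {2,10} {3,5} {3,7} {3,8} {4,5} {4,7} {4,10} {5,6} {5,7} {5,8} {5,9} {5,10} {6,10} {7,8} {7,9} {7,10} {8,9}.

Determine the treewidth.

A width-3 tree decomposition is:
Bags: B1 = {2, 5, 7, 8}  B2 = {2, 5, 7, 10}  B3 = {0, 5, 7, 10}  B4 = {2, 5, 6, 10}  B5 = {4, 5, 7, 10}  B6 = {1, 2, 5, 8}  B7 = {3, 5, 7, 8}  B8 = {5, 7, 8, 9}
Tree: B1–B2, B2–B3, B2–B4, B2–B5, B1–B6, B1–B7, B1–B8
The largest bag has 4 vertices, giving width 3; this decomposition certifies tw(G) ≤ 3. For the lower bound, the 4 vertices {1, 2, 5, 8} are pairwise adjacent, and any tree decomposition puts a clique entirely inside one bag — forcing width ≥ 3. Combining the bounds, tw(G) = 3.

3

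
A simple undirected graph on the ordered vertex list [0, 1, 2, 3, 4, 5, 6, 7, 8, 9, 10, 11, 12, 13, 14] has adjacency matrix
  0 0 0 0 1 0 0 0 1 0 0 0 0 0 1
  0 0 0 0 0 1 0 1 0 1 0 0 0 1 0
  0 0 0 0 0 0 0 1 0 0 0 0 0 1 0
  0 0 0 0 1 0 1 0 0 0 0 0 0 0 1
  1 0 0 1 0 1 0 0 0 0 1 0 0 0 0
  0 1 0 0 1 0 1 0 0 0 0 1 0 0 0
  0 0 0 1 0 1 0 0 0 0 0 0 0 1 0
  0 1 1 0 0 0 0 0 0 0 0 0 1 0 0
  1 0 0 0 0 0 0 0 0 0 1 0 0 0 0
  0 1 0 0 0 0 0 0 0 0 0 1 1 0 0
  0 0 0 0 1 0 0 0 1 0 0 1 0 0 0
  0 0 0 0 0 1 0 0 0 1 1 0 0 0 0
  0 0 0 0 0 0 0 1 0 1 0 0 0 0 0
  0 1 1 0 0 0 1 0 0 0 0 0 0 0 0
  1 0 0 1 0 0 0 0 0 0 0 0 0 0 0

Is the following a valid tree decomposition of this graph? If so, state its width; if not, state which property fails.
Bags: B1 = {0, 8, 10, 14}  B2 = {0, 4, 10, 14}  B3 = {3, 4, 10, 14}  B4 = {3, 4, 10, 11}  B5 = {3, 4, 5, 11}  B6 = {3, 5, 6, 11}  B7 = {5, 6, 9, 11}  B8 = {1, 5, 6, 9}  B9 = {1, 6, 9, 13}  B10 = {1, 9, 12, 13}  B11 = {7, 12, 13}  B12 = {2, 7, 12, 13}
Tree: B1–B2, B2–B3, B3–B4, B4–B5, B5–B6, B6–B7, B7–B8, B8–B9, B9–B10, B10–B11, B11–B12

No — edge (1,7) lies in no bag.

A tree decomposition must satisfy three properties: every vertex lies in some bag; for every edge, both endpoints lie together in some bag; and for every vertex, the bags containing it form a connected subtree. Here edge (1,7) lies in no bag, so the decomposition is invalid.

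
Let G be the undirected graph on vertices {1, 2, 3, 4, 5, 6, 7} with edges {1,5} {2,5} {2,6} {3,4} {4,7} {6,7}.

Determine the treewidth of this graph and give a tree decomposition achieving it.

Every bag has size at most 2, so the width is 2 − 1 = 1 and tw(G) ≤ 1. Any graph with an edge has treewidth ≥ 1, and G has the edge 3–4. The upper and lower bounds meet at 1, so that is the treewidth.

Treewidth 1.
One such decomposition:
Bags: B1 = {3, 4}  B2 = {4, 7}  B3 = {6, 7}  B4 = {2, 6}  B5 = {2, 5}  B6 = {1, 5}
Tree: B1–B2, B2–B3, B3–B4, B4–B5, B5–B6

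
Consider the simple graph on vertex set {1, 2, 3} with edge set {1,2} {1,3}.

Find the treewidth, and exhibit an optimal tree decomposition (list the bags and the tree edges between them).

The largest bag has 2 vertices, giving width 1; this decomposition certifies tw(G) ≤ 1. G has an edge, so its treewidth is at least 1. Combining the bounds, tw(G) = 1.

Treewidth 1.
One such decomposition:
Bags: B1 = {1, 3}  B2 = {1, 2}
Tree: B1–B2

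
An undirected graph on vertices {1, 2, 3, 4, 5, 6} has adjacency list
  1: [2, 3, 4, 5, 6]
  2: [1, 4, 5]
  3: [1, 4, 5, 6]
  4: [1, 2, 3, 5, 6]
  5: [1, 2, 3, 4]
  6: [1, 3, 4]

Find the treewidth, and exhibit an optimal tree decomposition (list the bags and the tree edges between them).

Treewidth 3.
Bags: B1 = {1, 3, 4, 5}  B2 = {1, 3, 4, 6}  B3 = {1, 2, 4, 5}
Tree: B1–B2, B1–B3

Each bag holds 4 vertices, so the decomposition has width 3, which upper-bounds the treewidth. On the other hand G contains the 4-clique {1, 2, 4, 5}. A clique must lie in a single bag of any decomposition, so no decomposition can have width below 3. Hence tw(G) = 3 exactly.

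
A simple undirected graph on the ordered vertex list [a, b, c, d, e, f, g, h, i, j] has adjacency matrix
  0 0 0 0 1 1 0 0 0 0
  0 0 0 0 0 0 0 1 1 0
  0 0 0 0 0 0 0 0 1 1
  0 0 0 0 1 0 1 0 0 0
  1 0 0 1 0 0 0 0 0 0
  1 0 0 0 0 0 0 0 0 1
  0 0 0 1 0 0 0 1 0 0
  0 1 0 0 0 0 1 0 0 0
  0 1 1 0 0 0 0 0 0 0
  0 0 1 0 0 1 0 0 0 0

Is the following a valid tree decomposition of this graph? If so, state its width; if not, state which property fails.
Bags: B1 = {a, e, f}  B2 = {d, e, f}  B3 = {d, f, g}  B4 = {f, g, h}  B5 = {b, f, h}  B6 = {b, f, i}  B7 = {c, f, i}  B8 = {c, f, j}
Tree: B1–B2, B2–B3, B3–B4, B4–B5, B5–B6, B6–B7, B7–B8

Every vertex of G appears in some bag (union = {a, b, c, d, e, f, g, h, i, j}); every edge is covered by a bag; and for each vertex v the set of bags containing v is connected in the bag tree. The decomposition is therefore valid. The largest bag has 3 vertices, so the width is 2.

Yes; width 2.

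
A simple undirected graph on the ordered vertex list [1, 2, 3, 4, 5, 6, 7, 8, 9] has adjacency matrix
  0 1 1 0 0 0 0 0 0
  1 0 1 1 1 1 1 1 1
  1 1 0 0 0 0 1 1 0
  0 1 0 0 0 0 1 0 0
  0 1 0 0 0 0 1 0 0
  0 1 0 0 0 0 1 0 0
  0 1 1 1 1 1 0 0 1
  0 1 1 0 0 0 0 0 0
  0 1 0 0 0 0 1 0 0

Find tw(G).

A width-2 tree decomposition is:
Bags: B1 = {2, 4, 7}  B2 = {2, 5, 7}  B3 = {2, 3, 7}  B4 = {2, 6, 7}  B5 = {2, 7, 9}  B6 = {2, 3, 8}  B7 = {1, 2, 3}
Tree: B1–B2, B2–B3, B2–B4, B4–B5, B3–B6, B3–B7
Each bag holds 3 vertices, so the decomposition has width 2, which upper-bounds the treewidth. For the lower bound, the 3 vertices {2, 3, 8} are pairwise adjacent, and any tree decomposition puts a clique entirely inside one bag — forcing width ≥ 2. Therefore the treewidth is 2.

2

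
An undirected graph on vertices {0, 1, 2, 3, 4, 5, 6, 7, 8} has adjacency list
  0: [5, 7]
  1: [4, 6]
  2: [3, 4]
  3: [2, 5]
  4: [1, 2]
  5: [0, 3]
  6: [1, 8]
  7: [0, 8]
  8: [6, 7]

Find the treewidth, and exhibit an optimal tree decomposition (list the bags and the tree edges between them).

The largest bag has 3 vertices, giving width 2; this decomposition certifies tw(G) ≤ 2. The edges 1–4–2–3–5–0–7–8–6–1 form a cycle, so G is not a tree and its treewidth is at least 2. The upper and lower bounds meet at 2, so that is the treewidth.

Treewidth 2.
Bags: B1 = {1, 2, 4}  B2 = {1, 2, 3}  B3 = {1, 3, 5}  B4 = {0, 1, 5}  B5 = {0, 1, 7}  B6 = {1, 7, 8}  B7 = {1, 6, 8}
Tree: B1–B2, B2–B3, B3–B4, B4–B5, B5–B6, B6–B7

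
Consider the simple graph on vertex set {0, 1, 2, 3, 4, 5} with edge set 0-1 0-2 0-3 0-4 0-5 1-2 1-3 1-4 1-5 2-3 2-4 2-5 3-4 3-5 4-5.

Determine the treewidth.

A width-5 tree decomposition is:
Bags: B1 = {0, 1, 2, 3, 4, 5}
Tree: (single bag)
A single bag containing all 6 vertices is trivially a valid decomposition of width 5. For the lower bound, the 6 vertices {0, 1, 2, 3, 4, 5} are pairwise adjacent, and any tree decomposition puts a clique entirely inside one bag — forcing width ≥ 5. Therefore the treewidth is 5.

5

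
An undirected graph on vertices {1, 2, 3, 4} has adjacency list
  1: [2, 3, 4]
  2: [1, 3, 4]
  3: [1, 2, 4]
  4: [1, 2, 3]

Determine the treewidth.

A width-3 tree decomposition is:
Bags: B1 = {1, 2, 3, 4}
Tree: (single bag)
A single bag containing all 4 vertices is trivially a valid decomposition of width 3. For the lower bound, the 4 vertices {1, 2, 3, 4} are pairwise adjacent, and any tree decomposition puts a clique entirely inside one bag — forcing width ≥ 3. Therefore the treewidth is 3.

3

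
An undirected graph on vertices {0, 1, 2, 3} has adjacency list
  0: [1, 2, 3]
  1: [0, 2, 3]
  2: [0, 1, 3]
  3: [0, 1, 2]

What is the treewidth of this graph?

A width-3 tree decomposition is:
Bags: B1 = {0, 1, 2, 3}
Tree: (single bag)
A single bag containing all 4 vertices is trivially a valid decomposition of width 3. Conversely, {0, 1, 2, 3} is a clique of size 4, and the vertices of any clique must share a bag in every tree decomposition; so some bag has ≥ 4 vertices and tw(G) ≥ 3. The upper and lower bounds meet at 3, so that is the treewidth.

3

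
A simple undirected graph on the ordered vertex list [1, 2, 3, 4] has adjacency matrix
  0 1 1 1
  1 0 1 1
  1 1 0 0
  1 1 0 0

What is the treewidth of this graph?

2

A width-2 tree decomposition is:
Bags: B1 = {1, 2, 4}  B2 = {1, 2, 3}
Tree: B1–B2
Each bag holds 3 vertices, so the decomposition has width 2, which upper-bounds the treewidth. Conversely, {1, 2, 3} is a clique of size 3, and the vertices of any clique must share a bag in every tree decomposition; so some bag has ≥ 3 vertices and tw(G) ≥ 2. Therefore the treewidth is 2.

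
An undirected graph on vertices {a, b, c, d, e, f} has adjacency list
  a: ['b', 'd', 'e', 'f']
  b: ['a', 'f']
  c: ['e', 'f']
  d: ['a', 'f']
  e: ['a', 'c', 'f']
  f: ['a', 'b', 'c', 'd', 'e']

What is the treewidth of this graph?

A width-2 tree decomposition is:
Bags: B1 = {a, d, f}  B2 = {a, e, f}  B3 = {c, e, f}  B4 = {a, b, f}
Tree: B1–B2, B2–B3, B1–B4
Each bag holds 3 vertices, so the decomposition has width 2, which upper-bounds the treewidth. Conversely, {c, e, f} is a clique of size 3, and the vertices of any clique must share a bag in every tree decomposition; so some bag has ≥ 3 vertices and tw(G) ≥ 2. The upper and lower bounds meet at 2, so that is the treewidth.

2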